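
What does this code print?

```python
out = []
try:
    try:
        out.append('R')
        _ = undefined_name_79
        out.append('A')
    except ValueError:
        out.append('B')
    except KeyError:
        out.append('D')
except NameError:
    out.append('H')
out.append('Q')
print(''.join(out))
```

Execution trace: 'R' (inner try body) → 'H' (outer except NameError) → 'Q' (after the try/except). Output: RHQ

Answer: RHQ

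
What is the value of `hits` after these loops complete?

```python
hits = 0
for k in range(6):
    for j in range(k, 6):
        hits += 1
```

Upper triangle: 6 + 5 + ... + 1
`hits` takes the values: 0 → 1 → 2 → 3 → 4 → 5 → 6 → 7 → 8 → 9 → 10 → 11 → 12 → 13 → 14 → 15 → 16 → 17 → 18 → 19 → 20 → 21

Answer: 21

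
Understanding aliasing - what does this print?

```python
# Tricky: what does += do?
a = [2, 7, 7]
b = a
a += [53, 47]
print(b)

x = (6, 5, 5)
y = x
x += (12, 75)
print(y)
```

Key concept: += behavior differs for mutable vs immutable.
Step by step:
`a = [2, 7, 7]` → a = [2, 7, 7]
`b = a` → b = [2, 7, 7] (same object as a)
`a += [53, 47]` → a = [2, 7, 7, 53, 47] (same object as b); b = [2, 7, 7, 53, 47] (same object as a)
`print(b)` → prints [2, 7, 7, 53, 47]
`x = (6, 5, 5)` → x = (6, 5, 5)
`y = x` → y = (6, 5, 5)
`x += (12, 75)` → x = (6, 5, 5, 12, 75)
`print(y)` → prints (6, 5, 5)

Answer:
[2, 7, 7, 53, 47]
(6, 5, 5)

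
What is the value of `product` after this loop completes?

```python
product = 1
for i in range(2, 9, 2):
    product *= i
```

Product of even numbers 2 to 8
`product` takes the values: 1 → 2 → 8 → 48 → 384

Answer: 384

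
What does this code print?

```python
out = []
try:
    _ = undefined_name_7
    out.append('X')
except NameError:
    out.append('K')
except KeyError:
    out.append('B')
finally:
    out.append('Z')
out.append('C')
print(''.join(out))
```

Execution trace: 'K' (except NameError) → 'Z' (finally) → 'C' (after the try/except). Output: KZC

Answer: KZC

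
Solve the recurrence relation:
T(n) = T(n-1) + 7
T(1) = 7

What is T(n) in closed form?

Unrolling: T(n) = T(1) + 7·(n-1) = 7 + 7(n-1) = 7n.

Answer: T(n) = 7n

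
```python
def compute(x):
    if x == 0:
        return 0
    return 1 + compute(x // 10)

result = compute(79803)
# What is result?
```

Count of digits of 79803: 5

Answer: 5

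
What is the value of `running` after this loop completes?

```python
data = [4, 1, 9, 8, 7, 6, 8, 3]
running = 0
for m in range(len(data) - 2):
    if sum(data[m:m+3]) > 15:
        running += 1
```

Count windows with sum > 15
`running` takes the values: 0 → 1 → 2 → 3 → 4 → 5

Answer: 5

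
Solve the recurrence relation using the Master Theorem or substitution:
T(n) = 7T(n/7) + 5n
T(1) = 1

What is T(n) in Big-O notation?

By Master Theorem: a=7, b=7, f(n)=5n. Since log_7(7) = 1 and f(n) = Θ(n^1), Case 2 applies. T(n) = O(n log n).

Answer: O(n log n)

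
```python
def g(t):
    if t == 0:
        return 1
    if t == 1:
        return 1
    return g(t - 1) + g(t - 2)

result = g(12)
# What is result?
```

Build up from base cases: g(0)=1, g(1)=1, g(2)=2, g(3)=3, g(4)=5, g(5)=8, g(6)=13, ..., g(12)=233

Answer: 233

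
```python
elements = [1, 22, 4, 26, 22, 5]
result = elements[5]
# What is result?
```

Trace:
`elements = [1, 22, 4, 26, 22, 5]` → elements = [1, 22, 4, 26, 22, 5]
`result = elements[5]` → result = 5
So result = 5

Answer: 5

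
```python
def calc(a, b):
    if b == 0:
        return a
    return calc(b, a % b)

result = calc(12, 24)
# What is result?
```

calc(12, 24) -> calc(24, 12) -> calc(12, 0) -> 12

Answer: 12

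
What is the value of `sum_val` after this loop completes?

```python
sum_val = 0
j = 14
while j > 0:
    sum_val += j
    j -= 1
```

Sum 14 down to 1
`sum_val` takes the values: 0 → 14 → 27 → 39 → 50 → 60 → 69 → 77 → 84 → 90 → 95 → 99 → 102 → 104 → 105

Answer: 105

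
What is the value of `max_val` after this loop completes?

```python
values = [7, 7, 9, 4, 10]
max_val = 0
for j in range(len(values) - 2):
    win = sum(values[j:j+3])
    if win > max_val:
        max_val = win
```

Max sum of 3-element window in [7, 7, 9, 4, 10]
`max_val` takes the values: 0 → 23

Answer: 23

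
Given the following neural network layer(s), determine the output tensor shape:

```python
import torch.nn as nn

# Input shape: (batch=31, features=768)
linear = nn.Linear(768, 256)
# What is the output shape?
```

Input: (31, 768) -> Output: (31, 256)

Answer: (31, 256)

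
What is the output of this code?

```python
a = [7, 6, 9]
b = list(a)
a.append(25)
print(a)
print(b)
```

Key concept: list() constructor creates copy.
Step by step:
`a = [7, 6, 9]` → a = [7, 6, 9]
`b = list(a)` → b = [7, 6, 9]
`a.append(25)` → a = [7, 6, 9, 25]
`print(a)` → prints [7, 6, 9, 25]
`print(b)` → prints [7, 6, 9]

Answer:
[7, 6, 9, 25]
[7, 6, 9]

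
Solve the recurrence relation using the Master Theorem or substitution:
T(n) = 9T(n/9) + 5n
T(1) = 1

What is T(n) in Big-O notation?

By Master Theorem: a=9, b=9, f(n)=5n. Since log_9(9) = 1 and f(n) = Θ(n^1), Case 2 applies. T(n) = O(n log n).

Answer: O(n log n)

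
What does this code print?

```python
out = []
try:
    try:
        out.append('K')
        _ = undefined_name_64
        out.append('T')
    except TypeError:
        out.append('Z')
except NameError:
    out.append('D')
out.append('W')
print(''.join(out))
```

Execution trace: 'K' (try body) → 'D' (outer except NameError) → 'W' (after the try/except). Output: KDW

Answer: KDW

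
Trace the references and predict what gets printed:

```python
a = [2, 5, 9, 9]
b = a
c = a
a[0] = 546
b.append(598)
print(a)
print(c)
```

Key concept: multiple aliases.
Step by step:
`a = [2, 5, 9, 9]` → a = [2, 5, 9, 9]
`b = a` → b = [2, 5, 9, 9] (same object as a)
`c = a` → c = [2, 5, 9, 9] (same object as a, b)
`a[0] = 546` → a = [546, 5, 9, 9] (same object as b, c); b = [546, 5, 9, 9] (same object as a, c); c = [546, 5, 9, 9] (same object as a, b)
`b.append(598)` → a = [546, 5, 9, 9, 598] (same object as b, c); b = [546, 5, 9, 9, 598] (same object as a, c); c = [546, 5, 9, 9, 598] (same object as a, b)
`print(a)` → prints [546, 5, 9, 9, 598]
`print(c)` → prints [546, 5, 9, 9, 598]

Answer:
[546, 5, 9, 9, 598]
[546, 5, 9, 9, 598]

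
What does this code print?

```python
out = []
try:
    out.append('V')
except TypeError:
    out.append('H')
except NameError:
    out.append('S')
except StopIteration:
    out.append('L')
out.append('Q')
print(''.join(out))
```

Execution trace: 'V' (try body, no exception) → 'Q' (after the try/except). Output: VQ

Answer: VQ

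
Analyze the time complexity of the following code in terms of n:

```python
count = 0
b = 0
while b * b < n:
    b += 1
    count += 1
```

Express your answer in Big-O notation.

Each loop level contributes: √n. Multiplying the contributions gives O(√n).

Answer: O(√n)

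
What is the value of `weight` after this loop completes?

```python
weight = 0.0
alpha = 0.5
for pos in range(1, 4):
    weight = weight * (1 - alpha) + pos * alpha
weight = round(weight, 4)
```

Moving average with lr=0.5
`weight` takes the values: 0.0 → 0.5 → 1.25 → 2.125

Answer: 2.125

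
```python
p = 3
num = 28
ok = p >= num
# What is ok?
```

Trace:
`p = 3` → p = 3
`num = 28` → num = 28
`ok = p >= num` → ok = False
So ok = False

Answer: False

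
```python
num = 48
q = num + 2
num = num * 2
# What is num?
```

Trace:
`num = 48` → num = 48
`q = num + 2` → q = 50
`num = num * 2` → num = 96
So num = 96

Answer: 96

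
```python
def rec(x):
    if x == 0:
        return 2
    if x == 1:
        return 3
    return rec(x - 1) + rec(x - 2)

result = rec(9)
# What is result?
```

Build up from base cases: rec(0)=2, rec(1)=3, rec(2)=5, rec(3)=8, rec(4)=13, rec(5)=21, rec(6)=34, ..., rec(9)=144

Answer: 144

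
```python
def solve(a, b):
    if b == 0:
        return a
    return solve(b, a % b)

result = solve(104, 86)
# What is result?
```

solve(104, 86) -> solve(86, 18) -> solve(18, 14) -> solve(14, 4) -> solve(4, 2) -> solve(2, 0) -> 2

Answer: 2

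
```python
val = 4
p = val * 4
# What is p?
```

Trace:
`val = 4` → val = 4
`p = val * 4` → p = 16
So p = 16

Answer: 16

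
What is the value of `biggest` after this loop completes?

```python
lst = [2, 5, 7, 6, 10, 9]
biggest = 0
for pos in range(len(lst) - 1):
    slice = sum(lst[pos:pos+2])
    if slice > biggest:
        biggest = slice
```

Max sum of 2-element window in [2, 5, 7, 6, 10, 9]
`biggest` takes the values: 0 → 7 → 12 → 13 → 16 → 19

Answer: 19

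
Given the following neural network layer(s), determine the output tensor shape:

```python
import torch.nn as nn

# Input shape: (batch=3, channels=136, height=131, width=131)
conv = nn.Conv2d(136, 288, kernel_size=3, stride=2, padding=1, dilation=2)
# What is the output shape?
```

Input: (3, 136, 131, 131) -> Output: (3, 288, 65, 65)

Answer: (3, 288, 65, 65)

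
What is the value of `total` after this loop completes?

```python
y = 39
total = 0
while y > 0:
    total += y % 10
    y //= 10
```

Sum digits of 39
`total` takes the values: 0 → 9 → 12

Answer: 12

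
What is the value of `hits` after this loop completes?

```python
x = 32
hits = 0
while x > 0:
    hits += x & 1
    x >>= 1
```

Count set bits in 32 (binary: 0b100000)
`hits` takes the values: 0 → 1

Answer: 1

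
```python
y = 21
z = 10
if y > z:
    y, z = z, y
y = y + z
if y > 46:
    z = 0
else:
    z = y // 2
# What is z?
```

Trace:
`y = 21` → y = 21
`z = 10` → z = 10
`if y > z: ...` → y > z is True → y = 10; z = 21
`y = y + z` → y = 31
`if y > 46: ...` → y > 46 is False, take else branch → z = 15
So z = 15

Answer: 15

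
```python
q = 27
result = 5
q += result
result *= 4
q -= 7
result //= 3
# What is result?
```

Trace:
`q = 27` → q = 27
`result = 5` → result = 5
`q += result` → q = 32
`result *= 4` → result = 20
`q -= 7` → q = 25
`result //= 3` → result = 6
So result = 6

Answer: 6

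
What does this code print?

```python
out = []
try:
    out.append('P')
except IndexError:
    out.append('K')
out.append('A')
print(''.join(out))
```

Execution trace: 'P' (try body, no exception) → 'A' (after the try/except). Output: PA

Answer: PA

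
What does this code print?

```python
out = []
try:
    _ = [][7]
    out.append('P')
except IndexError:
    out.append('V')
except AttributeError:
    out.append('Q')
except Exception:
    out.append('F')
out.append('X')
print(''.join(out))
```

Execution trace: 'V' (except IndexError) → 'X' (after the try/except). Output: VX

Answer: VX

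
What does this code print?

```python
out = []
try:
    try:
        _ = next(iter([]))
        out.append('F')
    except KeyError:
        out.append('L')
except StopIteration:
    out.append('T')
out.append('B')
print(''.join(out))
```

Execution trace: 'T' (outer except StopIteration) → 'B' (after the try/except). Output: TB

Answer: TB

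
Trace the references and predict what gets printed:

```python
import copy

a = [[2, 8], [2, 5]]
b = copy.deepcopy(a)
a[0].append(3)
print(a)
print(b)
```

Key concept: deep copy is fully independent.
Step by step:
`a = [[2, 8], [2, 5]]` → a = [[2, 8], [2, 5]]
`b = copy.deepcopy(a)` → b = [[2, 8], [2, 5]]
`a[0].append(3)` → a = [[2, 8, 3], [2, 5]]
`print(a)` → prints [[2, 8, 3], [2, 5]]
`print(b)` → prints [[2, 8], [2, 5]]

Answer:
[[2, 8, 3], [2, 5]]
[[2, 8], [2, 5]]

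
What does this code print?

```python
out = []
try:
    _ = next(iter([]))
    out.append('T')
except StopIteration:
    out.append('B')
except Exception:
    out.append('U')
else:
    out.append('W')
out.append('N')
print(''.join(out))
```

Execution trace: 'B' (except StopIteration) → 'N' (after the try/except). Output: BN

Answer: BN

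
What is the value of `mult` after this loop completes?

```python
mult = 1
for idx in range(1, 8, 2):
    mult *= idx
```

Product of 1, 3, 5, ... up to 7
`mult` takes the values: 1 → 3 → 15 → 105

Answer: 105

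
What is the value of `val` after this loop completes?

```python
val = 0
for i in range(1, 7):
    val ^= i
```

XOR of 1 to 6
`val` takes the values: 0 → 1 → 3 → 0 → 4 → 1 → 7

Answer: 7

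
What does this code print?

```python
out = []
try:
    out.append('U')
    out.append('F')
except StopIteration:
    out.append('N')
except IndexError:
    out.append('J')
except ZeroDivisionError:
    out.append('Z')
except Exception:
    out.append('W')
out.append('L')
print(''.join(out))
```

Execution trace: 'U' (try body) → 'F' (try body, no exception) → 'L' (after the try/except). Output: UFL

Answer: UFL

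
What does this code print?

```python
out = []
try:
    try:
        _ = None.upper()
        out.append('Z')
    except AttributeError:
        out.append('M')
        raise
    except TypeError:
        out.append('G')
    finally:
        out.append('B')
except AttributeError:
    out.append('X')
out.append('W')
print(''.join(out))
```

Execution trace: 'M' (inner except AttributeError) → 'B' (inner finally) → 'X' (outer except AttributeError) → 'W' (after the try/except). Output: MBXW

Answer: MBXW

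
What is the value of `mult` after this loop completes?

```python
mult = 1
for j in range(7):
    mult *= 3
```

3^7 = 2187
`mult` takes the values: 1 → 3 → 9 → 27 → 81 → 243 → 729 → 2187

Answer: 2187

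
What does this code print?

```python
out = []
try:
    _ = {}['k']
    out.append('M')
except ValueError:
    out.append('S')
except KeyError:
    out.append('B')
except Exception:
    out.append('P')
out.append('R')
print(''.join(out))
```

Execution trace: 'B' (except KeyError) → 'R' (after the try/except). Output: BR

Answer: BR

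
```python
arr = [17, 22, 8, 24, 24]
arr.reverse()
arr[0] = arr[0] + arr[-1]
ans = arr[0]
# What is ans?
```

Trace:
`arr = [17, 22, 8, 24, 24]` → arr = [17, 22, 8, 24, 24]
`arr.reverse()` → arr = [24, 24, 8, 22, 17]
`arr[0] = arr[0] + arr[-1]` → arr = [41, 24, 8, 22, 17]
`ans = arr[0]` → ans = 41
So ans = 41

Answer: 41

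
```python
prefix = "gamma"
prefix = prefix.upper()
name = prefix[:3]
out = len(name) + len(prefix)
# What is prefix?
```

Trace:
`prefix = "gamma"` → prefix = 'gamma'
`prefix = prefix.upper()` → prefix = 'GAMMA'
`name = prefix[:3]` → name = 'GAM'
`out = len(name) + len(prefix)` → out = 8
So prefix = 'GAMMA'

Answer: 'GAMMA'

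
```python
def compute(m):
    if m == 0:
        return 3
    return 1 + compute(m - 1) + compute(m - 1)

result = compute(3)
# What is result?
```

compute(m) = 1 + 2·compute(m-1), compute(0)=3. Closed form: (3+1)·2^3 - 1 = 31.

Answer: 31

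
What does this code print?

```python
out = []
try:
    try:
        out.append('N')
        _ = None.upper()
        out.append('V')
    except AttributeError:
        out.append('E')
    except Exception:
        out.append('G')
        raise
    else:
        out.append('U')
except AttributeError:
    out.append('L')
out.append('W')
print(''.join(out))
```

Execution trace: 'N' (inner try body) → 'E' (inner except AttributeError) → 'W' (after the try/except). Output: NEW

Answer: NEW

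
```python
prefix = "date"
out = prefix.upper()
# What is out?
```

Trace:
`prefix = "date"` → prefix = 'date'
`out = prefix.upper()` → out = 'DATE'
So out = 'DATE'

Answer: 'DATE'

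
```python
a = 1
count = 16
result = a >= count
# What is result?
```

Trace:
`a = 1` → a = 1
`count = 16` → count = 16
`result = a >= count` → result = False
So result = False

Answer: False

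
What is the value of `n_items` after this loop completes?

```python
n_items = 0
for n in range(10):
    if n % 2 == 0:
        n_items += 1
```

Count numbers divisible by 2 in range(10)
`n_items` takes the values: 0 → 1 → 2 → 3 → 4 → 5

Answer: 5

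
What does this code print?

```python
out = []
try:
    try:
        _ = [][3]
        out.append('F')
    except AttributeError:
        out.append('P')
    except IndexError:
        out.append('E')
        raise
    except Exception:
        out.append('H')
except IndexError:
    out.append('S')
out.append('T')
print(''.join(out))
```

Execution trace: 'E' (inner except IndexError) → 'S' (outer except IndexError) → 'T' (after the try/except). Output: EST

Answer: EST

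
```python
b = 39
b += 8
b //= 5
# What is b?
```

Trace:
`b = 39` → b = 39
`b += 8` → b = 47
`b //= 5` → b = 9
So b = 9

Answer: 9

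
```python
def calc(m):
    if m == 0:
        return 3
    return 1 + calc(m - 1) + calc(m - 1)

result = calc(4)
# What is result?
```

calc(m) = 1 + 2·calc(m-1), calc(0)=3. Closed form: (3+1)·2^4 - 1 = 63.

Answer: 63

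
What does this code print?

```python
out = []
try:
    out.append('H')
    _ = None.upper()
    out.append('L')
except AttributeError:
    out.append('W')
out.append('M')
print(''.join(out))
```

Execution trace: 'H' (try body) → 'W' (except AttributeError) → 'M' (after the try/except). Output: HWM

Answer: HWM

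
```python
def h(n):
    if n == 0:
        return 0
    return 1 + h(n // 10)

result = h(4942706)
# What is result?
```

Count of digits of 4942706: 7

Answer: 7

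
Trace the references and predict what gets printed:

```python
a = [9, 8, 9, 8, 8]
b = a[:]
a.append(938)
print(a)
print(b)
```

Key concept: slice [:] creates copy.
Step by step:
`a = [9, 8, 9, 8, 8]` → a = [9, 8, 9, 8, 8]
`b = a[:]` → b = [9, 8, 9, 8, 8]
`a.append(938)` → a = [9, 8, 9, 8, 8, 938]
`print(a)` → prints [9, 8, 9, 8, 8, 938]
`print(b)` → prints [9, 8, 9, 8, 8]

Answer:
[9, 8, 9, 8, 8, 938]
[9, 8, 9, 8, 8]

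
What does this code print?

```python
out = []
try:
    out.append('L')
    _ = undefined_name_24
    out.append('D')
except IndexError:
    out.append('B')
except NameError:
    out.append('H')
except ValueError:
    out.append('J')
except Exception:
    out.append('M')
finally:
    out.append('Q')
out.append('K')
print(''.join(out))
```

Execution trace: 'L' (try body) → 'H' (except NameError) → 'Q' (finally) → 'K' (after the try/except). Output: LHQK

Answer: LHQK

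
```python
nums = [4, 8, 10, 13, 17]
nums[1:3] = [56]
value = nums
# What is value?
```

Trace:
`nums = [4, 8, 10, 13, 17]` → nums = [4, 8, 10, 13, 17]
`nums[1:3] = [56]` → nums = [4, 56, 13, 17]
`value = nums` → value = [4, 56, 13, 17]
So value = [4, 56, 13, 17]

Answer: [4, 56, 13, 17]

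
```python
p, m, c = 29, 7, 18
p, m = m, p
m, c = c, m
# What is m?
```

Trace:
`p, m, c = 29, 7, 18` → p = 29; m = 7; c = 18
`p, m = m, p` → p = 7; m = 29
`m, c = c, m` → m = 18; c = 29
So m = 18

Answer: 18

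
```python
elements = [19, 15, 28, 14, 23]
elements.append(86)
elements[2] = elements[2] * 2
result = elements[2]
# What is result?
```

Trace:
`elements = [19, 15, 28, 14, 23]` → elements = [19, 15, 28, 14, 23]
`elements.append(86)` → elements = [19, 15, 28, 14, 23, 86]
`elements[2] = elements[2] * 2` → elements = [19, 15, 56, 14, 23, 86]
`result = elements[2]` → result = 56
So result = 56

Answer: 56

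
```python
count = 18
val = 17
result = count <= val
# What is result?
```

Trace:
`count = 18` → count = 18
`val = 17` → val = 17
`result = count <= val` → result = False
So result = False

Answer: False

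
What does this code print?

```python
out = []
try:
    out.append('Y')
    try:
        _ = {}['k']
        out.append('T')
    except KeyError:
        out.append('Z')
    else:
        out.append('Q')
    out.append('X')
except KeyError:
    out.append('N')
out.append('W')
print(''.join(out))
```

Execution trace: 'Y' (try body) → 'Z' (inner except KeyError) → 'X' (try body, no exception) → 'W' (after the try/except). Output: YZXW

Answer: YZXW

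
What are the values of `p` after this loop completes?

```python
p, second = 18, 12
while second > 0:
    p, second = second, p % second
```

GCD of 18 and 12
`p` takes the values: 18 → 12 → 6

Answer: 6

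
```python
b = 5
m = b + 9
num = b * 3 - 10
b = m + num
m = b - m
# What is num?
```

Trace:
`b = 5` → b = 5
`m = b + 9` → m = 14
`num = b * 3 - 10` → num = 5
`b = m + num` → b = 19
`m = b - m` → m = 5
So num = 5

Answer: 5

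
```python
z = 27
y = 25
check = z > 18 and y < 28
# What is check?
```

Trace:
`z = 27` → z = 27
`y = 25` → y = 25
`check = z > 18 and y < 28` → check = True
So check = True

Answer: True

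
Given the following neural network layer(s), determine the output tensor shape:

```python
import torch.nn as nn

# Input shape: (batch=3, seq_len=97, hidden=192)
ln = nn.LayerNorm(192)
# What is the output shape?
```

Input: (3, 97, 192) -> Output: (3, 97, 192)

Answer: (3, 97, 192)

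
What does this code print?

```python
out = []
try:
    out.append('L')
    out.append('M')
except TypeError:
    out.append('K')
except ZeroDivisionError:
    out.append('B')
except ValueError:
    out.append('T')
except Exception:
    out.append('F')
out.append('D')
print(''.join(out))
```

Execution trace: 'L' (try body) → 'M' (try body, no exception) → 'D' (after the try/except). Output: LMD

Answer: LMD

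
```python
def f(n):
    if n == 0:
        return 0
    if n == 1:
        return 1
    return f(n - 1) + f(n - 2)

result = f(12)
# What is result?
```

Build up from base cases: f(0)=0, f(1)=1, f(2)=1, f(3)=2, f(4)=3, f(5)=5, f(6)=8, ..., f(12)=144

Answer: 144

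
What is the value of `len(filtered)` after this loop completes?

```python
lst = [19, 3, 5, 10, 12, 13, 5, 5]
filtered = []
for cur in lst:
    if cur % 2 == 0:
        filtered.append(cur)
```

Count even numbers in [19, 3, 5, 10, 12, 13, 5, 5]
`filtered` takes the values: [] → [10] → [10, 12]
So `len(filtered)` = 2

Answer: 2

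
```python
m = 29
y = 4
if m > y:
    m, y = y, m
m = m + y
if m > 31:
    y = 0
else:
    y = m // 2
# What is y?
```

Trace:
`m = 29` → m = 29
`y = 4` → y = 4
`if m > y: ...` → m > y is True → m = 4; y = 29
`m = m + y` → m = 33
`if m > 31: ...` → m > 31 is True → y = 0
So y = 0

Answer: 0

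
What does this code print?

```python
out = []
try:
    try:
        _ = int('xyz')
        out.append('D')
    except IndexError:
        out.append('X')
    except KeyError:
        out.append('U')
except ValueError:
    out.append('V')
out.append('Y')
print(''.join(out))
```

Execution trace: 'V' (outer except ValueError) → 'Y' (after the try/except). Output: VY

Answer: VY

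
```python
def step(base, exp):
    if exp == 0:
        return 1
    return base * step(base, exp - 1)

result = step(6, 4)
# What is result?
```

step(6, 4) = 6 * 6 * 6 * 6 = 1296

Answer: 1296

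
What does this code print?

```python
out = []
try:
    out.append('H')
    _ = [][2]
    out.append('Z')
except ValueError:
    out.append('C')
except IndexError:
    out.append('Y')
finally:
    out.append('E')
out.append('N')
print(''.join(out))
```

Execution trace: 'H' (try body) → 'Y' (except IndexError) → 'E' (finally) → 'N' (after the try/except). Output: HYEN

Answer: HYEN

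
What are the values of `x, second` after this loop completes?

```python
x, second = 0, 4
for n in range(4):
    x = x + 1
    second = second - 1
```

x goes 0→4, second goes 4→0
`x, second` takes the values: (0, 4) → (1, 4) → (1, 3) → (2, 3) → (2, 2) → (3, 2) → (3, 1) → (4, 1) → (4, 0)

Answer: 4, 0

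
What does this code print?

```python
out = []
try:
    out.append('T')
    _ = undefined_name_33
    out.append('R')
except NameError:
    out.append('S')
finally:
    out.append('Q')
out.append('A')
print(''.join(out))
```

Execution trace: 'T' (try body) → 'S' (except NameError) → 'Q' (finally) → 'A' (after the try/except). Output: TSQA

Answer: TSQA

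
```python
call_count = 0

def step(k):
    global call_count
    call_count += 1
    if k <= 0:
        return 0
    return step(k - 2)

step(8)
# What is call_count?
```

Linear recursion stepping by 2: 5 calls from k=8 down to ≤0.

Answer: 5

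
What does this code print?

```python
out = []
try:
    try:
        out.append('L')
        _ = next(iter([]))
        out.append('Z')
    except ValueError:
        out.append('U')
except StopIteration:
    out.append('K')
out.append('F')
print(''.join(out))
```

Execution trace: 'L' (try body) → 'K' (outer except StopIteration) → 'F' (after the try/except). Output: LKF

Answer: LKF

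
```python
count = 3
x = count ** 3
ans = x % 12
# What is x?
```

Trace:
`count = 3` → count = 3
`x = count ** 3` → x = 27
`ans = x % 12` → ans = 3
So x = 27

Answer: 27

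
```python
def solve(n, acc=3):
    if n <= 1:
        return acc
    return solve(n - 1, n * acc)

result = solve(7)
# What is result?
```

Accumulator trace (n, acc): (7, 3) -> (6, 21) -> (5, 126) -> (4, 630) -> (3, 2520) -> (2, 7560) -> (1, 15120) -> return 15120

Answer: 15120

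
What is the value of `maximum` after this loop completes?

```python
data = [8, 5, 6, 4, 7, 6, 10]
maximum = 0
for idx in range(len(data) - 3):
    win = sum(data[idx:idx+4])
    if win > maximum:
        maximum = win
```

Max sum of 4-element window in [8, 5, 6, 4, 7, 6, 10]
`maximum` takes the values: 0 → 23 → 27

Answer: 27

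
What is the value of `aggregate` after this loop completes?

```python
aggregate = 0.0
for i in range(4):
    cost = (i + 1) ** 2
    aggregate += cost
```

Sum of squared losses 1² + 2² + ... + 4²
`aggregate` takes the values: 0.0 → 1.0 → 5.0 → 14.0 → 30.0

Answer: 30.0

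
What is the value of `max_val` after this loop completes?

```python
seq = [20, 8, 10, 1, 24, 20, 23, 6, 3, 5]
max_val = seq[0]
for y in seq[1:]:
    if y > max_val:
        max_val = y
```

Maximum of [20, 8, 10, 1, 24, 20, 23, 6, 3, 5]
`max_val` takes the values: 20 → 24

Answer: 24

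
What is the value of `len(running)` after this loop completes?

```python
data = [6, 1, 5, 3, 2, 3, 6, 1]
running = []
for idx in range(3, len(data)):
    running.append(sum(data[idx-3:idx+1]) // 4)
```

Number of 4-element averages
`running` takes the values: [] → [3] → [3, 2] → [3, 2, 3] → [3, 2, 3, 3] → [3, 2, 3, 3, 3]
So `len(running)` = 5

Answer: 5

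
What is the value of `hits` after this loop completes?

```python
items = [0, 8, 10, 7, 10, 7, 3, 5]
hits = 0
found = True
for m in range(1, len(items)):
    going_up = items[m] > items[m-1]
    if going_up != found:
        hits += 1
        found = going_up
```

Count direction changes in [0, 8, 10, 7, 10, 7, 3, 5]
`hits` takes the values: 0 → 1 → 2 → 3 → 4

Answer: 4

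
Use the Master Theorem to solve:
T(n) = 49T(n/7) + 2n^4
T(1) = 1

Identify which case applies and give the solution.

a=49, b=7, f(n)=2n^4. log_7(49) = 2. Since c=4 > 2 and the regularity condition holds (49(n/7)^4 = (49/7^4)n^4 with 49/7^4 < 1), Case 3 applies: T(n) = Θ(f(n)) = O(n^4).

Answer: O(n^4) - Case 3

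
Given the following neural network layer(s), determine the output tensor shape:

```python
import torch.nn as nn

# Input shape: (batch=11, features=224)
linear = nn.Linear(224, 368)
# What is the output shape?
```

Input: (11, 224) -> Output: (11, 368)

Answer: (11, 368)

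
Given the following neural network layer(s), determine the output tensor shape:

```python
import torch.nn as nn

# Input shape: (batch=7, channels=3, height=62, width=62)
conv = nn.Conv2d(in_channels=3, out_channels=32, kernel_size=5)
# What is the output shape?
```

Input: (7, 3, 62, 62) -> Output: (7, 32, 58, 58)

Answer: (7, 32, 58, 58)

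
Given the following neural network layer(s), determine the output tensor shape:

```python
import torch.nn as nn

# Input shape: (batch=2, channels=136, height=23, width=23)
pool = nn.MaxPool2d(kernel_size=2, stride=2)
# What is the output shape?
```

Input: (2, 136, 23, 23) -> Output: (2, 136, 11, 11)

Answer: (2, 136, 11, 11)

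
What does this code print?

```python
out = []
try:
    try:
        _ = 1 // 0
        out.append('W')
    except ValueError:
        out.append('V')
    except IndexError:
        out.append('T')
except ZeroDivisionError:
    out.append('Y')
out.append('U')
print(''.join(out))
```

Execution trace: 'Y' (outer except ZeroDivisionError) → 'U' (after the try/except). Output: YU

Answer: YU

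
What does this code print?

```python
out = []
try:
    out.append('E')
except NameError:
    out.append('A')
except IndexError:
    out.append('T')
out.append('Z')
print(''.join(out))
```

Execution trace: 'E' (try body, no exception) → 'Z' (after the try/except). Output: EZ

Answer: EZ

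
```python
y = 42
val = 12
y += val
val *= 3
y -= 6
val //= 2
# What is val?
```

Trace:
`y = 42` → y = 42
`val = 12` → val = 12
`y += val` → y = 54
`val *= 3` → val = 36
`y -= 6` → y = 48
`val //= 2` → val = 18
So val = 18

Answer: 18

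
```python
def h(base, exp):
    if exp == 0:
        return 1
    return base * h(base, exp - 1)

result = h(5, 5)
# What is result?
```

h(5, 5) = 5 * 5 * 5 * 5 * 5 = 3125

Answer: 3125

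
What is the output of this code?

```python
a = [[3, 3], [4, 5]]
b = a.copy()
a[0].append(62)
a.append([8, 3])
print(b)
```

Key concept: shallow copy with nested lists.
Step by step:
`a = [[3, 3], [4, 5]]` → a = [[3, 3], [4, 5]]
`b = a.copy()` → b = [[3, 3], [4, 5]]
`a[0].append(62)` → a = [[3, 3, 62], [4, 5]]; b = [[3, 3, 62], [4, 5]]
`a.append([8, 3])` → a = [[3, 3, 62], [4, 5], [8, 3]]
`print(b)` → prints [[3, 3, 62], [4, 5]]

Answer: [[3, 3, 62], [4, 5]]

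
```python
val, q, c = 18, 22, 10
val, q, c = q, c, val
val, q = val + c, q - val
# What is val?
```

Trace:
`val, q, c = 18, 22, 10` → val = 18; q = 22; c = 10
`val, q, c = q, c, val` → val = 22; q = 10; c = 18
`val, q = val + c, q - val` → val = 40; q = -12
So val = 40

Answer: 40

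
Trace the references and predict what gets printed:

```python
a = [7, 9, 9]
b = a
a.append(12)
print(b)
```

Key concept: basic list aliasing.
Step by step:
`a = [7, 9, 9]` → a = [7, 9, 9]
`b = a` → b = [7, 9, 9] (same object as a)
`a.append(12)` → a = [7, 9, 9, 12] (same object as b); b = [7, 9, 9, 12] (same object as a)
`print(b)` → prints [7, 9, 9, 12]

Answer: [7, 9, 9, 12]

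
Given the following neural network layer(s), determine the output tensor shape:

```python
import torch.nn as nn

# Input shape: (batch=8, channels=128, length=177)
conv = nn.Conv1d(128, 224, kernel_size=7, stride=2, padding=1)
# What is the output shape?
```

Input: (8, 128, 177) -> Output: (8, 224, 87)

Answer: (8, 224, 87)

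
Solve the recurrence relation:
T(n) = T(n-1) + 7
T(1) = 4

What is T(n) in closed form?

Unrolling: T(n) = T(1) + 7·(n-1) = 4 + 7(n-1) = 7n - 3.

Answer: T(n) = 7n - 3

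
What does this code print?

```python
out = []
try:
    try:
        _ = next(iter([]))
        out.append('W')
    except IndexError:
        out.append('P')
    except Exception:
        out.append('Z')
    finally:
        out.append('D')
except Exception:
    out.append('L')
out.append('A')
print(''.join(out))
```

Execution trace: 'Z' (inner except Exception) → 'D' (inner finally) → 'A' (after the try/except). Output: ZDA

Answer: ZDA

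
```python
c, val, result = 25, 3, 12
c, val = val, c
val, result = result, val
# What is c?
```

Trace:
`c, val, result = 25, 3, 12` → c = 25; val = 3; result = 12
`c, val = val, c` → c = 3; val = 25
`val, result = result, val` → val = 12; result = 25
So c = 3

Answer: 3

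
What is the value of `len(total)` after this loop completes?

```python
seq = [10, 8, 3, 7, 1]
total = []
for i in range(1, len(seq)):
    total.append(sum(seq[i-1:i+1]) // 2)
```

Number of 2-element averages
`total` takes the values: [] → [9] → [9, 5] → [9, 5, 5] → [9, 5, 5, 4]
So `len(total)` = 4

Answer: 4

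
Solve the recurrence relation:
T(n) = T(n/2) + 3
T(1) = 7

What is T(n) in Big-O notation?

Each step divides n by 2 and adds 3. After log_2(n) steps we reach T(1)=7. So T(n) = 3·log_2(n) + 7 = O(log n).

Answer: O(log n)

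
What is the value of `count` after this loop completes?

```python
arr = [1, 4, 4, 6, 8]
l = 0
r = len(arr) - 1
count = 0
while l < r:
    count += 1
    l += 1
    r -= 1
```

Iterations until pointers meet (list length 5)
`count` takes the values: 0 → 1 → 2

Answer: 2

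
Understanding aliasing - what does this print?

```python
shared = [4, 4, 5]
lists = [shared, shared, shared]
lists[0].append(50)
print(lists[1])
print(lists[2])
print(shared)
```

Key concept: list of same reference.
Step by step:
`shared = [4, 4, 5]` → shared = [4, 4, 5]
`lists = [shared, shared, shared]` → lists = [[4, 4, 5], [4, 4, 5], [4, 4, 5]]
`lists[0].append(50)` → shared = [4, 4, 5, 50]; lists = [[4, 4, 5, 50], [4, 4, 5, 50], [4, 4, 5, 50]]
`print(lists[1])` → prints [4, 4, 5, 50]
`print(lists[2])` → prints [4, 4, 5, 50]
`print(shared)` → prints [4, 4, 5, 50]

Answer:
[4, 4, 5, 50]
[4, 4, 5, 50]
[4, 4, 5, 50]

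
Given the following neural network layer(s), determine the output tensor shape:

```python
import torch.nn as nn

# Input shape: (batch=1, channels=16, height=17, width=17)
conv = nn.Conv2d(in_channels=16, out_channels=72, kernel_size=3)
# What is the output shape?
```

Input: (1, 16, 17, 17) -> Output: (1, 72, 15, 15)

Answer: (1, 72, 15, 15)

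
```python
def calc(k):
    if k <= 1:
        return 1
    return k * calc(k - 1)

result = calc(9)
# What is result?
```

calc(9) = 9 * 8 * 7 * 6 * 5 * 4 * 3 * 2 * 1 = 362880

Answer: 362880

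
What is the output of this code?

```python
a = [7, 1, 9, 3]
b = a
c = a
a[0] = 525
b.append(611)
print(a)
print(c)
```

Key concept: multiple aliases.
Step by step:
`a = [7, 1, 9, 3]` → a = [7, 1, 9, 3]
`b = a` → b = [7, 1, 9, 3] (same object as a)
`c = a` → c = [7, 1, 9, 3] (same object as a, b)
`a[0] = 525` → a = [525, 1, 9, 3] (same object as b, c); b = [525, 1, 9, 3] (same object as a, c); c = [525, 1, 9, 3] (same object as a, b)
`b.append(611)` → a = [525, 1, 9, 3, 611] (same object as b, c); b = [525, 1, 9, 3, 611] (same object as a, c); c = [525, 1, 9, 3, 611] (same object as a, b)
`print(a)` → prints [525, 1, 9, 3, 611]
`print(c)` → prints [525, 1, 9, 3, 611]

Answer:
[525, 1, 9, 3, 611]
[525, 1, 9, 3, 611]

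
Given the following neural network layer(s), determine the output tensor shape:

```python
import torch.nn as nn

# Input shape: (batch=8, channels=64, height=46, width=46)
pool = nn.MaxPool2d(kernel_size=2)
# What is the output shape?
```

Input: (8, 64, 46, 46) -> Output: (8, 64, 23, 23)

Answer: (8, 64, 23, 23)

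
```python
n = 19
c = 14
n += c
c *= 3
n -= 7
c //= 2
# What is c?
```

Trace:
`n = 19` → n = 19
`c = 14` → c = 14
`n += c` → n = 33
`c *= 3` → c = 42
`n -= 7` → n = 26
`c //= 2` → c = 21
So c = 21

Answer: 21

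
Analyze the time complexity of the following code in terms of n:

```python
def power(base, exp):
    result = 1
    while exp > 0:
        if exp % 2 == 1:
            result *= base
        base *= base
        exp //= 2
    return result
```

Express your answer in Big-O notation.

This is Exponentiation by squaring. Time complexity: O(log n).

Answer: O(log n)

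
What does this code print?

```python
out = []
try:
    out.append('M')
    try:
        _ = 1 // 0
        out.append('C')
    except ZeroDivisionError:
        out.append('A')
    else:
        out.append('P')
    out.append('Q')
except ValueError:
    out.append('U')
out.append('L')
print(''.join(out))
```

Execution trace: 'M' (try body) → 'A' (inner except ZeroDivisionError) → 'Q' (try body, no exception) → 'L' (after the try/except). Output: MAQL

Answer: MAQL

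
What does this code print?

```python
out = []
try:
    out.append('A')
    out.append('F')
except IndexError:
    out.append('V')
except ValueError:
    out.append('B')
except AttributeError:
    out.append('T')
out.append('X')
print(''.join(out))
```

Execution trace: 'A' (try body) → 'F' (try body, no exception) → 'X' (after the try/except). Output: AFX

Answer: AFX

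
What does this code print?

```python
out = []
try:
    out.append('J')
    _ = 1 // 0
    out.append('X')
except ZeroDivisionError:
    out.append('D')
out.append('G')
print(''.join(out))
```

Execution trace: 'J' (try body) → 'D' (except ZeroDivisionError) → 'G' (after the try/except). Output: JDG

Answer: JDG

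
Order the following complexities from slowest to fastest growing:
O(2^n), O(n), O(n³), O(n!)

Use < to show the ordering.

Ordered by growth rate: O(n) < O(n³) < O(2^n) < O(n!)

Answer: O(n) < O(n³) < O(2^n) < O(n!)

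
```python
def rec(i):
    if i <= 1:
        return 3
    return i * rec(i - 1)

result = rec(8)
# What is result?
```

rec(8) = 8 * 7 * 6 * 5 * 4 * 3 * 2 * 3 = 120960

Answer: 120960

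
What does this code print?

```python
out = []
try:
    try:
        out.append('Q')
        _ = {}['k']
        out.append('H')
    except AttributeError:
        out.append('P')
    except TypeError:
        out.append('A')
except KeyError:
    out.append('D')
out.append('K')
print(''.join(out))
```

Execution trace: 'Q' (inner try body) → 'D' (outer except KeyError) → 'K' (after the try/except). Output: QDK

Answer: QDK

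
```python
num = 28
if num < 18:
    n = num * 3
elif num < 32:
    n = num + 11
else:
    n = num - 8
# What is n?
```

Trace:
`num = 28` → num = 28
`if num < 18: ...` → num < 18 is False, num < 32 is True → n = 39
So n = 39

Answer: 39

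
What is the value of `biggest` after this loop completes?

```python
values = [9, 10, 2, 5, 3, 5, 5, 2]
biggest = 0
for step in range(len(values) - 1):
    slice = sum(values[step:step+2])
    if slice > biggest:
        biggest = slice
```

Max sum of 2-element window in [9, 10, 2, 5, 3, 5, 5, 2]
`biggest` takes the values: 0 → 19

Answer: 19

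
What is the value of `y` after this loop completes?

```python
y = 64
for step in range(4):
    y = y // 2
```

Halve 4 times: 64 // 2^4 = 4
`y` takes the values: 64 → 32 → 16 → 8 → 4

Answer: 4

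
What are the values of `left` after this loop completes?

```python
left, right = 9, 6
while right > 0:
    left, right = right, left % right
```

GCD of 9 and 6
`left` takes the values: 9 → 6 → 3

Answer: 3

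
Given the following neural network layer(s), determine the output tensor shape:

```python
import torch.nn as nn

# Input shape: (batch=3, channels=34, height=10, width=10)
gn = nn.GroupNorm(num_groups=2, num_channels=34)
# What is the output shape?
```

Input: (3, 34, 10, 10) -> Output: (3, 34, 10, 10)

Answer: (3, 34, 10, 10)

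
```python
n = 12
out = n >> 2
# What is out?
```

Trace:
`n = 12` → n = 12
`out = n >> 2` → out = 3
So out = 3

Answer: 3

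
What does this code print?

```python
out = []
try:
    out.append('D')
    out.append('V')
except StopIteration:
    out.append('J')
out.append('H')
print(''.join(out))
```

Execution trace: 'D' (try body) → 'V' (try body, no exception) → 'H' (after the try/except). Output: DVH

Answer: DVH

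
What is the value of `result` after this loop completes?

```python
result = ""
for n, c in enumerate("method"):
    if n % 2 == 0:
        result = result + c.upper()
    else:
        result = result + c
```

Uppercase even positions in 'method'
`result` takes the values: "" → "M" → "Me" → "MeT" → "MeTh" → "MeThO" → "MeThOd"

Answer: "MeThOd"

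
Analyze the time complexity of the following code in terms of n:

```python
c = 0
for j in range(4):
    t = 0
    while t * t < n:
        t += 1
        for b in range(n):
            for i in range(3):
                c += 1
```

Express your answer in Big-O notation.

Each loop level contributes: 1 × √n × n × 1. Multiplying the contributions gives O(n√n).

Answer: O(n√n)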